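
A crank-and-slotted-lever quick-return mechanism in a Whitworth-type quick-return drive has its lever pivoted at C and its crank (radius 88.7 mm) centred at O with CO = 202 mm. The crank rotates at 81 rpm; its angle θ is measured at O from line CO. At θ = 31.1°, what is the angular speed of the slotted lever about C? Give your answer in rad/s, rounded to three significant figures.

2.48

ω = 8.482 rad/s (from 81 rpm).
Crank pin A relative to C: A = (d + r cosθ, r sinθ); lever angle φ = atan2(r sinθ, d + r cosθ).
Differentiating tanφ: φ̇ = rω(d cosθ + r)/(d² + r² + 2dr cosθ).
d² + r² + 2dr cosθ = |CA|² = 0.0793558 m²;  d cosθ + r = +0.26167 m.
|ω_lever| = |0.0887·8.482·+0.26167| / 0.0793558 = 2.4809 rad/s.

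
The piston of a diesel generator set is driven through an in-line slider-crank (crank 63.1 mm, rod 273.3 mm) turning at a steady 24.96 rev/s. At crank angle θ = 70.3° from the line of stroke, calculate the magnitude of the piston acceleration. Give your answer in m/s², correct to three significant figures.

242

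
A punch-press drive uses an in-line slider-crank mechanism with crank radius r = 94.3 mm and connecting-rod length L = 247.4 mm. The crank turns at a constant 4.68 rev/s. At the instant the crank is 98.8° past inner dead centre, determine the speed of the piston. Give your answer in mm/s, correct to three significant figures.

ω = 2π·4.68 = 29.41 rad/s
For an in-line slider-crank, x = r cosθ + √(L² − r² sin²θ), so v = −rω sinθ·[1 + r cosθ/√(L² − r² sin²θ)].
With r = 0.0943 m, L = 0.2474 m, θ = 98.8°: √(L² − r² sin²θ) = 0.22918 m.
v = −0.0943·29.41·0.98823·[1 + 0.0943·-0.15299/0.22918] = -2.5678 m/s.
|v| = 2.5678 m/s = 2567.8 mm/s.

2570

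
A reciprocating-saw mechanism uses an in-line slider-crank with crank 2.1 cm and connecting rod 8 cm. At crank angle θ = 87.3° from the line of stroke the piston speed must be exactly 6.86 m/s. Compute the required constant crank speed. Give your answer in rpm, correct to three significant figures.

For an in-line slider-crank, |v_piston| = rω|sinθ|·[1 + r cosθ/√(L² − r² sin²θ)].
With r = 0.021 m, L = 0.08 m, θ = 87.3°: the bracketed kinematic factor |dx/dθ| = 0.021245 m.
ω = v/|dx/dθ| = 6.86/0.021245 = 322.89 rad/s.
N = 60ω/(2π) = 3083.4 rpm.

3080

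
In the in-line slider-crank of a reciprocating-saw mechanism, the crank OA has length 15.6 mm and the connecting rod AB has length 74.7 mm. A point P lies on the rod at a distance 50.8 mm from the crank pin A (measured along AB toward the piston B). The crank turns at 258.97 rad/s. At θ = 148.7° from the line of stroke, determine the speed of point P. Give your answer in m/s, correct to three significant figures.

2.15

ω = 259 rad/s.  Crank-pin speed |V_A| = rω = 4.0399 m/s, perpendicular to OA.
Rod angle: sinφ = −(r/L) sinθ ⇒ φ = -6.229°; ω_rod = −rω cosθ/√(L²−r²sin²θ) = +46.485 rad/s.
V_P = V_A + ω_rod × AP, with AP = 0.0508 m along the rod.
Components: V_Px = −rω sinθ − a·ω_rod·sinφ = -1.8426 m/s;  V_Py = rω cosθ + a·ω_rod·cosφ = -1.1044 m/s.
|V_P| = √(V_Px² + V_Py²) = 2.1483 m/s.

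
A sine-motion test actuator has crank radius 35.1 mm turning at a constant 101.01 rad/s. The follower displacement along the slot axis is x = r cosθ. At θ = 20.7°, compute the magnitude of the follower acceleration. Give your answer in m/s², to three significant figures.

ω = 101 rad/s
x = r cosθ ⇒ ẍ = −rω² cosθ (ω constant).
|a| = rω²|cosθ| = 0.0351·(101)²·|cos 20.7°| = 335.01 m/s².

335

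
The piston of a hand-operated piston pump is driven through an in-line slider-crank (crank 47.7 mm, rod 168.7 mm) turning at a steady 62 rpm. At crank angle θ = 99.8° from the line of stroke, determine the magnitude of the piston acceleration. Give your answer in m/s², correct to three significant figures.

0.898

ω = 2π·62/60 = 6.493 rad/s
x(θ) = r cosθ + √(L² − r² sin²θ); with ω constant, a = ω²·d²x/dθ².
d²x/dθ² = −r cosθ − r²(cos2θ)/√u − r⁴ sin²2θ/(4u^{3/2}),  u = L² − r² sin²θ = 0.0262503 m².
Substituting r = 0.0477 m, L = 0.1687 m, θ = 99.8°: d²x/dθ² = +0.021314 m.
a = ω²·d²x/dθ² = (6.493)²·(+0.021314) = +0.89849 m/s²;  |a| = 0.89849 m/s².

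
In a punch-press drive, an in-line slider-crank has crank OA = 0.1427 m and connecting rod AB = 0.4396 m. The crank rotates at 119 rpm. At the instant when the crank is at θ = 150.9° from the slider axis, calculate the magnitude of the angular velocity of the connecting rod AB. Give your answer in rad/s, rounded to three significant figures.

3.58

ω = 12.46 rad/s (converted from 119 rpm).
The rod makes angle φ with the slider axis where L sinφ = r sinθ; differentiating, L cosφ·φ̇ = r ω cosθ.
L cosφ = √(L² − r² sin²θ) = 0.43409 m.
|ω_rod| = r ω |cosθ| / √(L² − r² sin²θ) = 0.1427·12.46·0.87377/0.43409 = 3.5795 rad/s.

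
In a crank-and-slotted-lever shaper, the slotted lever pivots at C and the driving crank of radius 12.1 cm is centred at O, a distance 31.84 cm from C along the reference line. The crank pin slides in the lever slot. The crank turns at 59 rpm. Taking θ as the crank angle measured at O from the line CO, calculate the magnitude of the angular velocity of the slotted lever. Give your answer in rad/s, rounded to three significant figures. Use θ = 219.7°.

1.63

ω = 6.178 rad/s (from 59 rpm).
Crank pin A relative to C: A = (d + r cosθ, r sinθ); lever angle φ = atan2(r sinθ, d + r cosθ).
Differentiating tanφ: φ̇ = rω(d cosθ + r)/(d² + r² + 2dr cosθ).
d² + r² + 2dr cosθ = |CA|² = 0.0567352 m²;  d cosθ + r = -0.12398 m.
|ω_lever| = |0.121·6.178·-0.12398| / 0.0567352 = 1.6336 rad/s.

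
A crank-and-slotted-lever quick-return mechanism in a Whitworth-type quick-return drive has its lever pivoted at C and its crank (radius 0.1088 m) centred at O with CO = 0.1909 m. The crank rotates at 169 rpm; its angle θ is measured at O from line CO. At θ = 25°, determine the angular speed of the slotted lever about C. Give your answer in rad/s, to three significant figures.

6.31

ω = 17.7 rad/s (from 169 rpm).
Crank pin A relative to C: A = (d + r cosθ, r sinθ); lever angle φ = atan2(r sinθ, d + r cosθ).
Differentiating tanφ: φ̇ = rω(d cosθ + r)/(d² + r² + 2dr cosθ).
d² + r² + 2dr cosθ = |CA|² = 0.0859281 m²;  d cosθ + r = +0.28181 m.
|ω_lever| = |0.1088·17.7·+0.28181| / 0.0859281 = 6.315 rad/s.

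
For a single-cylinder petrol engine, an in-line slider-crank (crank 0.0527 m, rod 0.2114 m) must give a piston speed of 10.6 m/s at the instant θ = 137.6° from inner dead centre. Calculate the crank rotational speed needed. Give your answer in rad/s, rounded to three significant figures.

For an in-line slider-crank, |v_piston| = rω|sinθ|·[1 + r cosθ/√(L² − r² sin²θ)].
With r = 0.0527 m, L = 0.2114 m, θ = 137.6°: the bracketed kinematic factor |dx/dθ| = 0.0289 m.
ω = v/|dx/dθ| = 10.6/0.0289 = 366.79 rad/s.

367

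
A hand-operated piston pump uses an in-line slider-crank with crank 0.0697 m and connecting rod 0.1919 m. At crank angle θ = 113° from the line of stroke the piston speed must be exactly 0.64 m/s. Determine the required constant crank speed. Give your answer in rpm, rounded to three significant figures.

For an in-line slider-crank, |v_piston| = rω|sinθ|·[1 + r cosθ/√(L² − r² sin²θ)].
With r = 0.0697 m, L = 0.1919 m, θ = 113°: the bracketed kinematic factor |dx/dθ| = 0.054498 m.
ω = v/|dx/dθ| = 0.64/0.054498 = 11.744 rad/s.
N = 60ω/(2π) = 112.14 rpm.

112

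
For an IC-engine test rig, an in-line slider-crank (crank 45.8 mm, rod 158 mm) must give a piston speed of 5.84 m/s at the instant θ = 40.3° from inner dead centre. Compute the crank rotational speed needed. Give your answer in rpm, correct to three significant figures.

For an in-line slider-crank, |v_piston| = rω|sinθ|·[1 + r cosθ/√(L² − r² sin²θ)].
With r = 0.0458 m, L = 0.158 m, θ = 40.3°: the bracketed kinematic factor |dx/dθ| = 0.03629 m.
ω = v/|dx/dθ| = 5.84/0.03629 = 160.93 rad/s.
N = 60ω/(2π) = 1536.7 rpm.

1540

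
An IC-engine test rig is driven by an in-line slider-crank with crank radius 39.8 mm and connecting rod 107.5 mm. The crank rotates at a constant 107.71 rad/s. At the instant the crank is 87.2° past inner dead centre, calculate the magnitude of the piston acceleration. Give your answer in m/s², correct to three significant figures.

160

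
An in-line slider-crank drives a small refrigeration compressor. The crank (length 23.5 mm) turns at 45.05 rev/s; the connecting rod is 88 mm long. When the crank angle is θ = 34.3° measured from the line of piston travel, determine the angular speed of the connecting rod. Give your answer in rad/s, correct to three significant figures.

ω = 283.1 rad/s (converted from 45.05 rev/s).
The rod makes angle φ with the slider axis where L sinφ = r sinθ; differentiating, L cosφ·φ̇ = r ω cosθ.
L cosφ = √(L² − r² sin²θ) = 0.086998 m.
|ω_rod| = r ω |cosθ| / √(L² − r² sin²θ) = 0.0235·283.1·0.82610/0.086998 = 63.163 rad/s.

63.2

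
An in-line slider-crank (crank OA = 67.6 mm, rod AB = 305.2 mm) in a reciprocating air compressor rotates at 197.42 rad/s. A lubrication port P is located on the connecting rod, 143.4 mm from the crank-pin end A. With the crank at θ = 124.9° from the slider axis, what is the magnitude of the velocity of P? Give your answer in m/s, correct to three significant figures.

11.1

ω = 197.4 rad/s.  Crank-pin speed |V_A| = rω = 13.346 m/s, perpendicular to OA.
Rod angle: sinφ = −(r/L) sinθ ⇒ φ = -10.466°; ω_rod = −rω cosθ/√(L²−r²sin²θ) = +25.442 rad/s.
V_P = V_A + ω_rod × AP, with AP = 0.1434 m along the rod.
Components: V_Px = −rω sinθ − a·ω_rod·sinφ = -10.283 m/s;  V_Py = rω cosθ + a·ω_rod·cosφ = -4.048 m/s.
|V_P| = √(V_Px² + V_Py²) = 11.051 m/s.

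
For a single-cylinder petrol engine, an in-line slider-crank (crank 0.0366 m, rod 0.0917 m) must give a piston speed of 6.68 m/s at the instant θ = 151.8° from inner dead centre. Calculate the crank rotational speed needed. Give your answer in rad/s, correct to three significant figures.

For an in-line slider-crank, |v_piston| = rω|sinθ|·[1 + r cosθ/√(L² − r² sin²θ)].
With r = 0.0366 m, L = 0.0917 m, θ = 151.8°: the bracketed kinematic factor |dx/dθ| = 0.0111 m.
ω = v/|dx/dθ| = 6.68/0.0111 = 601.78 rad/s.

602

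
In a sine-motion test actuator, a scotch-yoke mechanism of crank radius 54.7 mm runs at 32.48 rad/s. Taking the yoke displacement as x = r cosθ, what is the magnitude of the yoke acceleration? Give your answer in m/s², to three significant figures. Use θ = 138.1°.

ω = 32.48 rad/s
x = r cosθ ⇒ ẍ = −rω² cosθ (ω constant).
|a| = rω²|cosθ| = 0.0547·(32.48)²·|cos 138.1°| = 42.951 m/s².

43.0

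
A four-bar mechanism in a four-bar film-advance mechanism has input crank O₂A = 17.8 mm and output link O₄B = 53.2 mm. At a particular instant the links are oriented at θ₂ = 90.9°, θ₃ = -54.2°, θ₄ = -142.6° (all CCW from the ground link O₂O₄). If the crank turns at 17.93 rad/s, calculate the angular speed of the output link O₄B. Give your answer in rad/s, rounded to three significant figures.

3.43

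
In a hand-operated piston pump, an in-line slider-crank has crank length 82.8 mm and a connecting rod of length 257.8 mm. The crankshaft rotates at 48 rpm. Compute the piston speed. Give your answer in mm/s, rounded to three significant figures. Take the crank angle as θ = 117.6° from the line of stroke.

ω = 2π·48/60 = 5.027 rad/s
For an in-line slider-crank, x = r cosθ + √(L² − r² sin²θ), so v = −rω sinθ·[1 + r cosθ/√(L² − r² sin²θ)].
With r = 0.0828 m, L = 0.2578 m, θ = 117.6°: √(L² − r² sin²θ) = 0.24714 m.
v = −0.0828·5.027·0.88620·[1 + 0.0828·-0.46330/0.24714] = -0.31159 m/s.
|v| = 0.31159 m/s = 311.59 mm/s.

312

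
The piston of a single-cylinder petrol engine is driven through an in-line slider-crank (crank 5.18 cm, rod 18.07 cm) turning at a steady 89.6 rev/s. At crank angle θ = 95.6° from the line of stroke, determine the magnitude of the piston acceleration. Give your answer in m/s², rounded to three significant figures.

ω = 2π·89.6 = 563 rad/s
x(θ) = r cosθ + √(L² − r² sin²θ); with ω constant, a = ω²·d²x/dθ².
d²x/dθ² = −r cosθ − r²(cos2θ)/√u − r⁴ sin²2θ/(4u^{3/2}),  u = L² − r² sin²θ = 0.0299948 m².
Substituting r = 0.0518 m, L = 0.1807 m, θ = 95.6°: d²x/dθ² = +0.02024 m.
a = ω²·d²x/dθ² = (563)²·(+0.02024) = +6414.7 m/s²;  |a| = 6414.7 m/s².

6410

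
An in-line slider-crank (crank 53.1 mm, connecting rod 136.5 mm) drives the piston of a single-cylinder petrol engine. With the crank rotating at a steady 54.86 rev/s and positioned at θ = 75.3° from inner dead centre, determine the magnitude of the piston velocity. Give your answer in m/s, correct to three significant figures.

ω = 2π·54.9 = 344.7 rad/s
For an in-line slider-crank, x = r cosθ + √(L² − r² sin²θ), so v = −rω sinθ·[1 + r cosθ/√(L² − r² sin²θ)].
With r = 0.0531 m, L = 0.1365 m, θ = 75.3°: √(L² − r² sin²θ) = 0.12647 m.
v = −0.0531·344.7·0.96727·[1 + 0.0531·0.25376/0.12647] = -19.591 m/s.
|v| = 19.591 m/s.

19.6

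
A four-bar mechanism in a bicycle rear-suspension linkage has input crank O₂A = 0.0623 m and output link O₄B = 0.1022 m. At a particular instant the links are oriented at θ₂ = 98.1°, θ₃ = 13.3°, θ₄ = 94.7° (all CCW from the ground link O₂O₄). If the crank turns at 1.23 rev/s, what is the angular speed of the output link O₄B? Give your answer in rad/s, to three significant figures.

4.75

ω₂ = 7.728 rad/s (from 1.23 rev/s).
Differentiating the loop-closure r₂e^{iθ₂}+r₃e^{iθ₃}=r₁+r₄e^{iθ₄} gives r₂ω₂e^{iθ₂}+r₃ω₃e^{iθ₃}=r₄ω₄e^{iθ₄}.
Eliminating the other unknown: ω₄ = r₂ω₂ sin(θ₂−θ₃) / [r₄ sin(θ₄−θ₃)].
Numerator sine = +0.99588; denominator sine = +0.98876.
Result = 0.0623·7.728·(+0.99588) / (0.1022·(+0.98876)) = +4.7451 rad/s; magnitude 4.7451 rad/s.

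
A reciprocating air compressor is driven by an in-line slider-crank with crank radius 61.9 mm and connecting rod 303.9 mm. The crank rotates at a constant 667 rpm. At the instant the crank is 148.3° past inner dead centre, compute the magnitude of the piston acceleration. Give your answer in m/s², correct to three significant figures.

229

ω = 2π·667/60 = 69.85 rad/s
x(θ) = r cosθ + √(L² − r² sin²θ); with ω constant, a = ω²·d²x/dθ².
d²x/dθ² = −r cosθ − r²(cos2θ)/√u − r⁴ sin²2θ/(4u^{3/2}),  u = L² − r² sin²θ = 0.0912972 m².
Substituting r = 0.0619 m, L = 0.3039 m, θ = 148.3°: d²x/dθ² = +0.046881 m.
a = ω²·d²x/dθ² = (69.85)²·(+0.046881) = +228.72 m/s²;  |a| = 228.72 m/s².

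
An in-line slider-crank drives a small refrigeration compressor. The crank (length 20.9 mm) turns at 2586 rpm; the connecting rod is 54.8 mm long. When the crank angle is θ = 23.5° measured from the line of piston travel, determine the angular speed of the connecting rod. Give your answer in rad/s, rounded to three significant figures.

95.8

ω = 270.8 rad/s (converted from 2586 rpm).
The rod makes angle φ with the slider axis where L sinφ = r sinθ; differentiating, L cosφ·φ̇ = r ω cosθ.
L cosφ = √(L² − r² sin²θ) = 0.054163 m.
|ω_rod| = r ω |cosθ| / √(L² − r² sin²θ) = 0.0209·270.8·0.91706/0.054163 = 95.83 rad/s.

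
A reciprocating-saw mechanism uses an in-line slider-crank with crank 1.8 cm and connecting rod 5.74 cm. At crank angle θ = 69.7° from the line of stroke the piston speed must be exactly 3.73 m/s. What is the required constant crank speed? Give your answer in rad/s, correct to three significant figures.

For an in-line slider-crank, |v_piston| = rω|sinθ|·[1 + r cosθ/√(L² − r² sin²θ)].
With r = 0.018 m, L = 0.0574 m, θ = 69.7°: the bracketed kinematic factor |dx/dθ| = 0.018804 m.
ω = v/|dx/dθ| = 3.73/0.018804 = 198.37 rad/s.

198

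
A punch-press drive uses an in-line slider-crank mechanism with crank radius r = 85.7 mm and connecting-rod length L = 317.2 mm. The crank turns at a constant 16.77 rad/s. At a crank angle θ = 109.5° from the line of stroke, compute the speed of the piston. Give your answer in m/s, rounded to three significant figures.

ω = 16.77 rad/s
For an in-line slider-crank, x = r cosθ + √(L² − r² sin²θ), so v = −rω sinθ·[1 + r cosθ/√(L² − r² sin²θ)].
With r = 0.0857 m, L = 0.3172 m, θ = 109.5°: √(L² − r² sin²θ) = 0.30674 m.
v = −0.0857·16.77·0.94264·[1 + 0.0857·-0.33381/0.30674] = -1.2284 m/s.
|v| = 1.2284 m/s.

1.23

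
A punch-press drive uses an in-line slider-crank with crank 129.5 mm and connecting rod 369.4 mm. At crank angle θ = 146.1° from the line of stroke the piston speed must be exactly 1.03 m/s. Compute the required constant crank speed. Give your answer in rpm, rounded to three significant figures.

For an in-line slider-crank, |v_piston| = rω|sinθ|·[1 + r cosθ/√(L² − r² sin²θ)].
With r = 0.1295 m, L = 0.3694 m, θ = 146.1°: the bracketed kinematic factor |dx/dθ| = 0.050798 m.
ω = v/|dx/dθ| = 1.03/0.050798 = 20.276 rad/s.
N = 60ω/(2π) = 193.63 rpm.

194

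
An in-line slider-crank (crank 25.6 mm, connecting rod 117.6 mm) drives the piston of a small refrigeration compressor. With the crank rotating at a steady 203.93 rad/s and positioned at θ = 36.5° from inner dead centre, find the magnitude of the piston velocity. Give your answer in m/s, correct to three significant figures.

3.65

ω = 203.9 rad/s
For an in-line slider-crank, x = r cosθ + √(L² − r² sin²θ), so v = −rω sinθ·[1 + r cosθ/√(L² − r² sin²θ)].
With r = 0.0256 m, L = 0.1176 m, θ = 36.5°: √(L² − r² sin²θ) = 0.11661 m.
v = −0.0256·203.9·0.59482·[1 + 0.0256·0.80386/0.11661] = -3.6534 m/s.
|v| = 3.6534 m/s.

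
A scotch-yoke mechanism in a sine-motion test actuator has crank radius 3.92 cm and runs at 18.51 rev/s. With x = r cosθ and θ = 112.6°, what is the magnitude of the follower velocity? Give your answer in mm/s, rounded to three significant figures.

4210

ω = 116.3 rad/s (from 18.51 rev/s).
x = r cosθ ⇒ ẋ = −rω sinθ.
|v| = rω|sinθ| = 0.0392·116.3·|sin 112.6°| = 4.2089 m/s = 4208.9 mm/s.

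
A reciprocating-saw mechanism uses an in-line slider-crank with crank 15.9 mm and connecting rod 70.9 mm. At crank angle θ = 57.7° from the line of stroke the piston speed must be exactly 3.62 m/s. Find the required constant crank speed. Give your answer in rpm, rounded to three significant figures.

For an in-line slider-crank, |v_piston| = rω|sinθ|·[1 + r cosθ/√(L² − r² sin²θ)].
With r = 0.0159 m, L = 0.0709 m, θ = 57.7°: the bracketed kinematic factor |dx/dθ| = 0.01508 m.
ω = v/|dx/dθ| = 3.62/0.01508 = 240.05 rad/s.
N = 60ω/(2π) = 2292.3 rpm.

2290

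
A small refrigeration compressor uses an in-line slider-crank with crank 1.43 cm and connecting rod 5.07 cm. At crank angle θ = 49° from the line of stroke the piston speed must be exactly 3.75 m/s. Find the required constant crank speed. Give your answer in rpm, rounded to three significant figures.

2790

For an in-line slider-crank, |v_piston| = rω|sinθ|·[1 + r cosθ/√(L² − r² sin²θ)].
With r = 0.0143 m, L = 0.0507 m, θ = 49°: the bracketed kinematic factor |dx/dθ| = 0.012836 m.
ω = v/|dx/dθ| = 3.75/0.012836 = 292.14 rad/s.
N = 60ω/(2π) = 2789.7 rpm.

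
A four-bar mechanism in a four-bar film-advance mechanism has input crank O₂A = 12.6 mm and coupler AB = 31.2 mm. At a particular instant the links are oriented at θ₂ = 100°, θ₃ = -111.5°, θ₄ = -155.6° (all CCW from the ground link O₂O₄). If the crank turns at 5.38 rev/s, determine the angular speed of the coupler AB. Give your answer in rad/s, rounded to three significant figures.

19.0

ω₂ = 33.8 rad/s (from 5.38 rev/s).
Differentiating the loop-closure r₂e^{iθ₂}+r₃e^{iθ₃}=r₁+r₄e^{iθ₄} gives r₂ω₂e^{iθ₂}+r₃ω₃e^{iθ₃}=r₄ω₄e^{iθ₄}.
Eliminating the other unknown: ω₃ = r₂ω₂ sin(θ₄−θ₂) / [r₃ sin(θ₃−θ₄)].
Numerator sine = +0.96858; denominator sine = +0.69591.
Result = 0.0126·33.8·(+0.96858) / (0.0312·(+0.69591)) = +19 rad/s; magnitude 19 rad/s.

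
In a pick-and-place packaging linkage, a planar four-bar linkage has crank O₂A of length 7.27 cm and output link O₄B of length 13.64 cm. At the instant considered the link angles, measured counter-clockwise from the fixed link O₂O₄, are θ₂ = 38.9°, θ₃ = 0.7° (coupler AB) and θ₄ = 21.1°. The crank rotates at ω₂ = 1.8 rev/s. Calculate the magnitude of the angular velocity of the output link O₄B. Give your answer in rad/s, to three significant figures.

ω₂ = 11.31 rad/s (from 1.8 rev/s).
Differentiating the loop-closure r₂e^{iθ₂}+r₃e^{iθ₃}=r₁+r₄e^{iθ₄} gives r₂ω₂e^{iθ₂}+r₃ω₃e^{iθ₃}=r₄ω₄e^{iθ₄}.
Eliminating the other unknown: ω₄ = r₂ω₂ sin(θ₂−θ₃) / [r₄ sin(θ₄−θ₃)].
Numerator sine = +0.61841; denominator sine = +0.34857.
Result = 0.0727·11.31·(+0.61841) / (0.1364·(+0.34857)) = +10.694 rad/s; magnitude 10.694 rad/s.

10.7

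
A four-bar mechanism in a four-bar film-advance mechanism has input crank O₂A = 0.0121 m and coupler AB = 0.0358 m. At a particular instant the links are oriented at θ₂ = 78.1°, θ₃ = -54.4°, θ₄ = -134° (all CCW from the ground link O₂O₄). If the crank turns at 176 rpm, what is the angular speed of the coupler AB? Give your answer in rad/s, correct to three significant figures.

3.37

ω₂ = 18.43 rad/s (from 176 rpm).
Differentiating the loop-closure r₂e^{iθ₂}+r₃e^{iθ₃}=r₁+r₄e^{iθ₄} gives r₂ω₂e^{iθ₂}+r₃ω₃e^{iθ₃}=r₄ω₄e^{iθ₄}.
Eliminating the other unknown: ω₃ = r₂ω₂ sin(θ₄−θ₂) / [r₃ sin(θ₃−θ₄)].
Numerator sine = +0.53140; denominator sine = +0.98357.
Result = 0.0121·18.43·(+0.53140) / (0.0358·(+0.98357)) = +3.3656 rad/s; magnitude 3.3656 rad/s.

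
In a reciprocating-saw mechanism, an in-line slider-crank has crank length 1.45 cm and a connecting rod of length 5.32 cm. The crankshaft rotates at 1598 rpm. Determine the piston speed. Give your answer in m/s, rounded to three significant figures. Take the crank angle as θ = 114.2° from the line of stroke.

1.96

ω = 2π·1598/60 = 167.3 rad/s
For an in-line slider-crank, x = r cosθ + √(L² − r² sin²θ), so v = −rω sinθ·[1 + r cosθ/√(L² − r² sin²θ)].
With r = 0.0145 m, L = 0.0532 m, θ = 114.2°: √(L² − r² sin²θ) = 0.05153 m.
v = −0.0145·167.3·0.91212·[1 + 0.0145·-0.40992/0.05153] = -1.9579 m/s.
|v| = 1.9579 m/s.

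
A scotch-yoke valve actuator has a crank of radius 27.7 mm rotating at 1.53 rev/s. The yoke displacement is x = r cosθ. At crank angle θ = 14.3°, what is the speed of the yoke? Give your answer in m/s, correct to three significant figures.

ω = 9.613 rad/s (from 1.53 rev/s).
x = r cosθ ⇒ ẋ = −rω sinθ.
|v| = rω|sinθ| = 0.0277·9.613·|sin 14.3°| = 0.065773 m/s.

0.0658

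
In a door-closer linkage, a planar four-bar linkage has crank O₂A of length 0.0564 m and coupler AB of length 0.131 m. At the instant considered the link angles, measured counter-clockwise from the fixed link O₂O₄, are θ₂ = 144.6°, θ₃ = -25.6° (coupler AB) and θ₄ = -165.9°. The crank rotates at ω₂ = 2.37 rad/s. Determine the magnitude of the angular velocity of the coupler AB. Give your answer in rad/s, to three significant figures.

1.21

ω₂ = 2.37 rad/s
Differentiating the loop-closure r₂e^{iθ₂}+r₃e^{iθ₃}=r₁+r₄e^{iθ₄} gives r₂ω₂e^{iθ₂}+r₃ω₃e^{iθ₃}=r₄ω₄e^{iθ₄}.
Eliminating the other unknown: ω₃ = r₂ω₂ sin(θ₄−θ₂) / [r₃ sin(θ₃−θ₄)].
Numerator sine = +0.76041; denominator sine = +0.63877.
Result = 0.0564·2.37·(+0.76041) / (0.131·(+0.63877)) = +1.2147 rad/s; magnitude 1.2147 rad/s.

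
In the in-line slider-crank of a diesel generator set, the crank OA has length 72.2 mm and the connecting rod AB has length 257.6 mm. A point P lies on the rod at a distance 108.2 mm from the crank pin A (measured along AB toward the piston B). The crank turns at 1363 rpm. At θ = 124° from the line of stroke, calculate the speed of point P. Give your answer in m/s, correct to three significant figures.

ω = 142.7 rad/s.  Crank-pin speed |V_A| = rω = 10.305 m/s, perpendicular to OA.
Rod angle: sinφ = −(r/L) sinθ ⇒ φ = -13.436°; ω_rod = −rω cosθ/√(L²−r²sin²θ) = +23 rad/s.
V_P = V_A + ω_rod × AP, with AP = 0.1082 m along the rod.
Components: V_Px = −rω sinθ − a·ω_rod·sinφ = -7.9652 m/s;  V_Py = rω cosθ + a·ω_rod·cosφ = -3.3422 m/s.
|V_P| = √(V_Px² + V_Py²) = 8.638 m/s.

8.64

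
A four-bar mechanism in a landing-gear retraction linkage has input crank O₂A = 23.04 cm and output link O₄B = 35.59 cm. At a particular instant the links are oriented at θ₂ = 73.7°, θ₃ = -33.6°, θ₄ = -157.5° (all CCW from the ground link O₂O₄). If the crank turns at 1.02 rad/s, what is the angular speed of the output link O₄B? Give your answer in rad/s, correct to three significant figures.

0.760

ω₂ = 1.02 rad/s
Differentiating the loop-closure r₂e^{iθ₂}+r₃e^{iθ₃}=r₁+r₄e^{iθ₄} gives r₂ω₂e^{iθ₂}+r₃ω₃e^{iθ₃}=r₄ω₄e^{iθ₄}.
Eliminating the other unknown: ω₄ = r₂ω₂ sin(θ₂−θ₃) / [r₄ sin(θ₄−θ₃)].
Numerator sine = +0.95476; denominator sine = -0.83001.
Result = 0.2304·1.02·(+0.95476) / (0.3559·(-0.83001)) = -0.75956 rad/s; magnitude 0.75956 rad/s.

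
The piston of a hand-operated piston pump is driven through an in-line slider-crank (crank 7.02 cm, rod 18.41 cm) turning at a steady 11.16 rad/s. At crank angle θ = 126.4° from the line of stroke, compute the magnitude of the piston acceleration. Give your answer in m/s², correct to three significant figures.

6.10

ω = 11.16 rad/s
x(θ) = r cosθ + √(L² − r² sin²θ); with ω constant, a = ω²·d²x/dθ².
d²x/dθ² = −r cosθ − r²(cos2θ)/√u − r⁴ sin²2θ/(4u^{3/2}),  u = L² − r² sin²θ = 0.0307002 m².
Substituting r = 0.0702 m, L = 0.1841 m, θ = 126.4°: d²x/dθ² = +0.048945 m.
a = ω²·d²x/dθ² = (11.16)²·(+0.048945) = +6.0959 m/s²;  |a| = 6.0959 m/s².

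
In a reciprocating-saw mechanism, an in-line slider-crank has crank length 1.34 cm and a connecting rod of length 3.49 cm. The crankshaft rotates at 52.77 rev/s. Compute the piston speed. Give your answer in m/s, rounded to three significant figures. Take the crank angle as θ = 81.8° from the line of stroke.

ω = 2π·52.8 = 331.6 rad/s
For an in-line slider-crank, x = r cosθ + √(L² − r² sin²θ), so v = −rω sinθ·[1 + r cosθ/√(L² − r² sin²θ)].
With r = 0.0134 m, L = 0.0349 m, θ = 81.8°: √(L² − r² sin²θ) = 0.032282 m.
v = −0.0134·331.6·0.98978·[1 + 0.0134·0.14263/0.032282] = -4.6579 m/s.
|v| = 4.6579 m/s.

4.66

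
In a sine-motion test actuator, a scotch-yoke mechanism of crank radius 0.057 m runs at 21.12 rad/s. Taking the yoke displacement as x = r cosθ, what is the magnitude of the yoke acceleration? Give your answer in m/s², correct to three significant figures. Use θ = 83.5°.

ω = 21.12 rad/s
x = r cosθ ⇒ ẍ = −rω² cosθ (ω constant).
|a| = rω²|cosθ| = 0.057·(21.12)²·|cos 83.5°| = 2.8782 m/s².

2.88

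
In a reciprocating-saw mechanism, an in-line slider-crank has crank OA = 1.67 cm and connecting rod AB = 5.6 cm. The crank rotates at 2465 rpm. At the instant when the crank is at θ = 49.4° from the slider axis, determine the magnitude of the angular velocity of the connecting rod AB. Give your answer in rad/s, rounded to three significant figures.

51.4

ω = 258.1 rad/s (converted from 2465 rpm).
The rod makes angle φ with the slider axis where L sinφ = r sinθ; differentiating, L cosφ·φ̇ = r ω cosθ.
L cosφ = √(L² − r² sin²θ) = 0.054546 m.
|ω_rod| = r ω |cosθ| / √(L² − r² sin²θ) = 0.0167·258.1·0.65077/0.054546 = 51.432 rad/s.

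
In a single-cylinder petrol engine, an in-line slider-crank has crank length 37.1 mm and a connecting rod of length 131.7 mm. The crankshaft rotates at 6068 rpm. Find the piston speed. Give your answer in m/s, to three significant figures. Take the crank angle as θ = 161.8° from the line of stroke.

ω = 2π·6068/60 = 635.4 rad/s
For an in-line slider-crank, x = r cosθ + √(L² − r² sin²θ), so v = −rω sinθ·[1 + r cosθ/√(L² − r² sin²θ)].
With r = 0.0371 m, L = 0.1317 m, θ = 161.8°: √(L² − r² sin²θ) = 0.13119 m.
v = −0.0371·635.4·0.31233·[1 + 0.0371·-0.94997/0.13119] = -5.3851 m/s.
|v| = 5.3851 m/s.

5.39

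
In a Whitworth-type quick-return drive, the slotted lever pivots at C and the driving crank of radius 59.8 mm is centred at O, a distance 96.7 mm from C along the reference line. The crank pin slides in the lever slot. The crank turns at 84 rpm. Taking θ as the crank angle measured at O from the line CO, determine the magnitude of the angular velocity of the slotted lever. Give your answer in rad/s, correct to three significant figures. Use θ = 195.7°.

9.77

ω = 8.796 rad/s (from 84 rpm).
Crank pin A relative to C: A = (d + r cosθ, r sinθ); lever angle φ = atan2(r sinθ, d + r cosθ).
Differentiating tanφ: φ̇ = rω(d cosθ + r)/(d² + r² + 2dr cosθ).
d² + r² + 2dr cosθ = |CA|² = 0.00179309 m²;  d cosθ + r = -0.033292 m.
|ω_lever| = |0.0598·8.796·-0.033292| / 0.00179309 = 9.7668 rad/s.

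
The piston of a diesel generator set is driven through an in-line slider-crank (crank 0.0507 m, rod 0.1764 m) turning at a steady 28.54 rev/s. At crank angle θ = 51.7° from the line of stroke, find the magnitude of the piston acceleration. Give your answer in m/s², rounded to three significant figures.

909

ω = 2π·28.5 = 179.3 rad/s
x(θ) = r cosθ + √(L² − r² sin²θ); with ω constant, a = ω²·d²x/dθ².
d²x/dθ² = −r cosθ − r²(cos2θ)/√u − r⁴ sin²2θ/(4u^{3/2}),  u = L² − r² sin²θ = 0.0295339 m².
Substituting r = 0.0507 m, L = 0.1764 m, θ = 51.7°: d²x/dθ² = -0.028264 m.
a = ω²·d²x/dθ² = (179.3)²·(-0.028264) = -908.88 m/s²;  |a| = 908.88 m/s².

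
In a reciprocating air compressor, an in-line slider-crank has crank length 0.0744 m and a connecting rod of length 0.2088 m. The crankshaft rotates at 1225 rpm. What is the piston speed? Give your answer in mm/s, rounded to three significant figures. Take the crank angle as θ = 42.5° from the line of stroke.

8190

ω = 2π·1225/60 = 128.3 rad/s
For an in-line slider-crank, x = r cosθ + √(L² − r² sin²θ), so v = −rω sinθ·[1 + r cosθ/√(L² − r² sin²θ)].
With r = 0.0744 m, L = 0.2088 m, θ = 42.5°: √(L² − r² sin²θ) = 0.20266 m.
v = −0.0744·128.3·0.67559·[1 + 0.0744·0.73728/0.20266] = -8.1932 m/s.
|v| = 8.1932 m/s = 8193.2 mm/s.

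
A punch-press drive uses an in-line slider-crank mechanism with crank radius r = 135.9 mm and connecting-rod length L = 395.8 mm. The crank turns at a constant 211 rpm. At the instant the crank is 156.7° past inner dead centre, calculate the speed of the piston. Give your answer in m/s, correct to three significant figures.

0.810

ω = 2π·211/60 = 22.1 rad/s
For an in-line slider-crank, x = r cosθ + √(L² − r² sin²θ), so v = −rω sinθ·[1 + r cosθ/√(L² − r² sin²θ)].
With r = 0.1359 m, L = 0.3958 m, θ = 156.7°: √(L² − r² sin²θ) = 0.39213 m.
v = −0.1359·22.1·0.39555·[1 + 0.1359·-0.91845/0.39213] = -0.80969 m/s.
|v| = 0.80969 m/s.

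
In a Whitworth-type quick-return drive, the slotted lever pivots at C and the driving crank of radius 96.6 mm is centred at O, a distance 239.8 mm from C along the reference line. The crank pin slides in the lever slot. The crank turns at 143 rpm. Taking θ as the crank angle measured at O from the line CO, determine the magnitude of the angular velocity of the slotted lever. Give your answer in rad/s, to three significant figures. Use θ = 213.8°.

5.24

ω = 14.97 rad/s (from 143 rpm).
Crank pin A relative to C: A = (d + r cosθ, r sinθ); lever angle φ = atan2(r sinθ, d + r cosθ).
Differentiating tanφ: φ̇ = rω(d cosθ + r)/(d² + r² + 2dr cosθ).
d² + r² + 2dr cosθ = |CA|² = 0.0283366 m²;  d cosθ + r = -0.10267 m.
|ω_lever| = |0.0966·14.97·-0.10267| / 0.0283366 = 5.2413 rad/s.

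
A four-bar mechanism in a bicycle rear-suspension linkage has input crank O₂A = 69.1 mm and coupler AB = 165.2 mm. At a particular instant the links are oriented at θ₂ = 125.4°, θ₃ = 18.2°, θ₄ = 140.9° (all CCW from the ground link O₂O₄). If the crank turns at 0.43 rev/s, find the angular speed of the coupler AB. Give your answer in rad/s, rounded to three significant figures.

ω₂ = 2.702 rad/s (from 0.43 rev/s).
Differentiating the loop-closure r₂e^{iθ₂}+r₃e^{iθ₃}=r₁+r₄e^{iθ₄} gives r₂ω₂e^{iθ₂}+r₃ω₃e^{iθ₃}=r₄ω₄e^{iθ₄}.
Eliminating the other unknown: ω₃ = r₂ω₂ sin(θ₄−θ₂) / [r₃ sin(θ₃−θ₄)].
Numerator sine = +0.26724; denominator sine = -0.84151.
Result = 0.0691·2.702·(+0.26724) / (0.1652·(-0.84151)) = -0.35889 rad/s; magnitude 0.35889 rad/s.

0.359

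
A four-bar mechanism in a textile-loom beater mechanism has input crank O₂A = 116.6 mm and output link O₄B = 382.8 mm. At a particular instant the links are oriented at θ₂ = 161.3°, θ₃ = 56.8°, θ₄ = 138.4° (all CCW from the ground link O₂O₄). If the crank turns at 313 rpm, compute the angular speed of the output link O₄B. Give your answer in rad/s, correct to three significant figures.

9.77

ω₂ = 32.78 rad/s (from 313 rpm).
Differentiating the loop-closure r₂e^{iθ₂}+r₃e^{iθ₃}=r₁+r₄e^{iθ₄} gives r₂ω₂e^{iθ₂}+r₃ω₃e^{iθ₃}=r₄ω₄e^{iθ₄}.
Eliminating the other unknown: ω₄ = r₂ω₂ sin(θ₂−θ₃) / [r₄ sin(θ₄−θ₃)].
Numerator sine = +0.96815; denominator sine = +0.98927.
Result = 0.1166·32.78·(+0.96815) / (0.3828·(+0.98927)) = +9.7707 rad/s; magnitude 9.7707 rad/s.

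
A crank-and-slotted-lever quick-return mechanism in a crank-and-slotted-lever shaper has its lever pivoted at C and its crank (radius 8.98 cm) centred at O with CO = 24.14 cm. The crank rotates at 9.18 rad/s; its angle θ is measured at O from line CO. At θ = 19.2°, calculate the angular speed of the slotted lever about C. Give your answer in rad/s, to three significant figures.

2.44

ω = 9.18 rad/s
Crank pin A relative to C: A = (d + r cosθ, r sinθ); lever angle φ = atan2(r sinθ, d + r cosθ).
Differentiating tanφ: φ̇ = rω(d cosθ + r)/(d² + r² + 2dr cosθ).
d² + r² + 2dr cosθ = |CA|² = 0.107282 m²;  d cosθ + r = +0.31777 m.
|ω_lever| = |0.0898·9.18·+0.31777| / 0.107282 = 2.4418 rad/s.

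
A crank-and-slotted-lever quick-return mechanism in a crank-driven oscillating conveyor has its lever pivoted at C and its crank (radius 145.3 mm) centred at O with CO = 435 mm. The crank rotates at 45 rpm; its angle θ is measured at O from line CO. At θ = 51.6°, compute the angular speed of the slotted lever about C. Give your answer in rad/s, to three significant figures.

0.985

ω = 4.712 rad/s (from 45 rpm).
Crank pin A relative to C: A = (d + r cosθ, r sinθ); lever angle φ = atan2(r sinθ, d + r cosθ).
Differentiating tanφ: φ̇ = rω(d cosθ + r)/(d² + r² + 2dr cosθ).
d² + r² + 2dr cosθ = |CA|² = 0.288857 m²;  d cosθ + r = +0.4155 m.
|ω_lever| = |0.1453·4.712·+0.4155| / 0.288857 = 0.9849 rad/s.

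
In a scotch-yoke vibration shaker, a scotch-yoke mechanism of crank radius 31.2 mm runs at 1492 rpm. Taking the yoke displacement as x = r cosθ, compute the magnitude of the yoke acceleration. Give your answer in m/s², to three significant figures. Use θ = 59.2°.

390

ω = 156.2 rad/s (from 1492 rpm).
x = r cosθ ⇒ ẍ = −rω² cosθ (ω constant).
|a| = rω²|cosθ| = 0.0312·(156.2)²·|cos 59.2°| = 389.99 m/s².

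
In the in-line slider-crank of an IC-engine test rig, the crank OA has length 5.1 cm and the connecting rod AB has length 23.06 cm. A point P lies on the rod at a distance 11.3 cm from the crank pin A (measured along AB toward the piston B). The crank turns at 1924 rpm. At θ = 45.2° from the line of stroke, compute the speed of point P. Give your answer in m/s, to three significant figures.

ω = 201.5 rad/s.  Crank-pin speed |V_A| = rω = 10.276 m/s, perpendicular to OA.
Rod angle: sinφ = −(r/L) sinθ ⇒ φ = -9.029°; ω_rod = −rω cosθ/√(L²−r²sin²θ) = -31.792 rad/s.
V_P = V_A + ω_rod × AP, with AP = 0.113 m along the rod.
Components: V_Px = −rω sinθ − a·ω_rod·sinφ = -7.855 m/s;  V_Py = rω cosθ + a·ω_rod·cosφ = +3.6925 m/s.
|V_P| = √(V_Px² + V_Py²) = 8.6796 m/s.

8.68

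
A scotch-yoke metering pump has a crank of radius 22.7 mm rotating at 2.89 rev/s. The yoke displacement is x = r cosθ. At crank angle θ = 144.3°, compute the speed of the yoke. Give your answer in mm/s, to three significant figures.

241

ω = 18.16 rad/s (from 2.89 rev/s).
x = r cosθ ⇒ ẋ = −rω sinθ.
|v| = rω|sinθ| = 0.0227·18.16·|sin 144.3°| = 0.24053 m/s = 240.53 mm/s.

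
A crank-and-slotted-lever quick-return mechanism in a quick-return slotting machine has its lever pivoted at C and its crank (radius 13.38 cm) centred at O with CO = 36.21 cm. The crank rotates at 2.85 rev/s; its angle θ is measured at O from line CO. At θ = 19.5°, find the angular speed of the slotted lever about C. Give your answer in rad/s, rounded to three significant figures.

4.74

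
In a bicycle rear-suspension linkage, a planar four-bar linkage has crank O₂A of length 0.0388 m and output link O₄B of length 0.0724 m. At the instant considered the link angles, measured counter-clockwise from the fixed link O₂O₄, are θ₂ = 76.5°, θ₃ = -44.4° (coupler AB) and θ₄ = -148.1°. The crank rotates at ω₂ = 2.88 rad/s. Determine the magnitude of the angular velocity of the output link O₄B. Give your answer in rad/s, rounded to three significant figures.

1.36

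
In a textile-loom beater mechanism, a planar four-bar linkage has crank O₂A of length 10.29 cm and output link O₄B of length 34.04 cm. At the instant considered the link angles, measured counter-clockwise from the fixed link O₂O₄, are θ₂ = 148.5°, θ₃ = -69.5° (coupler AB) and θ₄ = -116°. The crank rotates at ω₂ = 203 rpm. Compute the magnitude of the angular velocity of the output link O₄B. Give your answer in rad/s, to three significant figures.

ω₂ = 21.26 rad/s (from 203 rpm).
Differentiating the loop-closure r₂e^{iθ₂}+r₃e^{iθ₃}=r₁+r₄e^{iθ₄} gives r₂ω₂e^{iθ₂}+r₃ω₃e^{iθ₃}=r₄ω₄e^{iθ₄}.
Eliminating the other unknown: ω₄ = r₂ω₂ sin(θ₂−θ₃) / [r₄ sin(θ₄−θ₃)].
Numerator sine = -0.61566; denominator sine = -0.72537.
Result = 0.1029·21.26·(-0.61566) / (0.3404·(-0.72537)) = +5.4542 rad/s; magnitude 5.4542 rad/s.

5.45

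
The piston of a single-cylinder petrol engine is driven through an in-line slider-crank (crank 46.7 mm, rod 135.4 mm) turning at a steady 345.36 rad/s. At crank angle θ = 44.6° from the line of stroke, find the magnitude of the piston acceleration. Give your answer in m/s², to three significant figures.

4060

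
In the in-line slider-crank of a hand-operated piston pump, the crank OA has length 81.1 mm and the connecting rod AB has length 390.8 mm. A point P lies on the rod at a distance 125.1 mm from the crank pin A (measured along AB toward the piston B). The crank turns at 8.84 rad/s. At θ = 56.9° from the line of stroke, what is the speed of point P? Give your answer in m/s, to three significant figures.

0.677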